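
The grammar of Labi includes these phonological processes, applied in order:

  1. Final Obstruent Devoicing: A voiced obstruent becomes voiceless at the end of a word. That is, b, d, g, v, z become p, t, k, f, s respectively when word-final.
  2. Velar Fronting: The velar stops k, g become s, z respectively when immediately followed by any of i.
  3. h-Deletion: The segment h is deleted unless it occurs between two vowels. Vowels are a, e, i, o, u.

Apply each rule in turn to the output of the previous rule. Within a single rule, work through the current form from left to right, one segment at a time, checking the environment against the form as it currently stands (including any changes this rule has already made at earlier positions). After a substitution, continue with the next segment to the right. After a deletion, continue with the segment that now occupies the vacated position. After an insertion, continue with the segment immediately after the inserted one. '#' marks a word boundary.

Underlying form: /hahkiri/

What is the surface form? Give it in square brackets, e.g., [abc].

1 Final Obstruent Devoicing: no change — [hahkiri]
2 Velar Fronting: [hahkiri] → [hahsiri]
3 h-Deletion: [hahsiri] → [asiri]

[asiri]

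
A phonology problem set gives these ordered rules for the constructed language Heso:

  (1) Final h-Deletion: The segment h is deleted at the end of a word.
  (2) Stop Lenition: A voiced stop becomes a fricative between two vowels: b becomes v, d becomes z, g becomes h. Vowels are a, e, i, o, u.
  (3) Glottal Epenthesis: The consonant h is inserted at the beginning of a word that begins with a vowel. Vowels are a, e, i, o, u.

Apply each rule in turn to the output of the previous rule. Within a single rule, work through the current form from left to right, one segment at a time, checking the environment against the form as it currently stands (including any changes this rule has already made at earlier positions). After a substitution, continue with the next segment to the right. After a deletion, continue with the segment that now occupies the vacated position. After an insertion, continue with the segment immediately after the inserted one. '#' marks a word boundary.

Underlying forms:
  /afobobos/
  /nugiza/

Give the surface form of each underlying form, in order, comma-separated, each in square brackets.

[hafovovos], [nuhiza]

/afobobos/:
  (1) Final h-Deletion: no change — [afobobos]
  (2) Stop Lenition: [afobobos] → [afovovos]
  (3) Glottal Epenthesis: [afovovos] → [hafovovos]
/nugiza/:
  (1) Final h-Deletion: no change — [nugiza]
  (2) Stop Lenition: [nugiza] → [nuhiza]
  (3) Glottal Epenthesis: no change — [nuhiza]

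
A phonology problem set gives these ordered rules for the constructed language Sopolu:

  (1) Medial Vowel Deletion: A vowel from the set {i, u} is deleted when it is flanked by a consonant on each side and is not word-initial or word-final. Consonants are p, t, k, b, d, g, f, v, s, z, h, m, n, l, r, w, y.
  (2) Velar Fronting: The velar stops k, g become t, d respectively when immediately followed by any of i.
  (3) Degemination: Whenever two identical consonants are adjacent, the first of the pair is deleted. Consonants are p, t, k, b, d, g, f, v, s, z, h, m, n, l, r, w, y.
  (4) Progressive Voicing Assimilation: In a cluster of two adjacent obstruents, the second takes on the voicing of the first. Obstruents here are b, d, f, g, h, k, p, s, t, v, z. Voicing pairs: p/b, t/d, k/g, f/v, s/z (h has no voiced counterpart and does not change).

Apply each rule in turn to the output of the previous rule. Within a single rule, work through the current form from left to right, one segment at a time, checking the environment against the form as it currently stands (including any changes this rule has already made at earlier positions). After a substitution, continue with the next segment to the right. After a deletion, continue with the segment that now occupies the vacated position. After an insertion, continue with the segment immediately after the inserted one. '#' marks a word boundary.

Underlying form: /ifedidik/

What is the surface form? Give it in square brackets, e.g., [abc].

[ifedg]

(1) Medial Vowel Deletion: [ifedidik] → [ifeddk]
(2) Velar Fronting: no change — [ifeddk]
(3) Degemination: [ifeddk] → [ifedk]
(4) Progressive Voicing Assimilation: [ifedk] → [ifedg]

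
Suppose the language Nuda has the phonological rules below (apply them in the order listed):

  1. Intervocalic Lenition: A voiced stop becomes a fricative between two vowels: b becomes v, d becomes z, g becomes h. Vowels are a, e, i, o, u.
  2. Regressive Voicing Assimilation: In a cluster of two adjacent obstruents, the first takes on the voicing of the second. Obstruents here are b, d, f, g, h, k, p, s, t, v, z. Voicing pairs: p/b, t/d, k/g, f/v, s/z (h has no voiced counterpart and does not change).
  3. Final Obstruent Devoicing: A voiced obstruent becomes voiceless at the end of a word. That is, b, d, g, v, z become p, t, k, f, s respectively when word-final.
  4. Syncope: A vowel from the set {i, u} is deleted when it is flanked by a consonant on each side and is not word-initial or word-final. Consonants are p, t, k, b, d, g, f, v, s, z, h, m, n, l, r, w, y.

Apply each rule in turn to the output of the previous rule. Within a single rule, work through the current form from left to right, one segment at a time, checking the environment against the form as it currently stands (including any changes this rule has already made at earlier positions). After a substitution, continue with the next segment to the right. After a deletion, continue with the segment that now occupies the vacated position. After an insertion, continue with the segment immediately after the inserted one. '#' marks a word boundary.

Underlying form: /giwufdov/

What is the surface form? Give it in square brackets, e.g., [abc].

1 Intervocalic Lenition: no change — [giwufdov]
2 Regressive Voicing Assimilation: [giwufdov] → [giwuvdov]
3 Final Obstruent Devoicing: [giwuvdov] → [giwuvdof]
4 Syncope: [giwuvdof] → [gwvdof]

[gwvdof]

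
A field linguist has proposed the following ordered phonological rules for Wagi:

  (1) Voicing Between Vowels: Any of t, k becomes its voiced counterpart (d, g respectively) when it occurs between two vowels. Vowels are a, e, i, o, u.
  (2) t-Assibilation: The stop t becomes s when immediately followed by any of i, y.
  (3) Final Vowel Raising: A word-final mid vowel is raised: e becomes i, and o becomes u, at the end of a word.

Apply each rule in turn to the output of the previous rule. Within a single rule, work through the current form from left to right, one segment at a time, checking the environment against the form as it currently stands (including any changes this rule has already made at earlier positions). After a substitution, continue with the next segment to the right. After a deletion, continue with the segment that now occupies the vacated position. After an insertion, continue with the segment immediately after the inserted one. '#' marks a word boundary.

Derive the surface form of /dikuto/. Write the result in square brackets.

(1) Voicing Between Vowels: [dikuto] → [digudo]
(2) t-Assibilation: no change — [digudo]
(3) Final Vowel Raising: [digudo] → [digudu]

[digudu]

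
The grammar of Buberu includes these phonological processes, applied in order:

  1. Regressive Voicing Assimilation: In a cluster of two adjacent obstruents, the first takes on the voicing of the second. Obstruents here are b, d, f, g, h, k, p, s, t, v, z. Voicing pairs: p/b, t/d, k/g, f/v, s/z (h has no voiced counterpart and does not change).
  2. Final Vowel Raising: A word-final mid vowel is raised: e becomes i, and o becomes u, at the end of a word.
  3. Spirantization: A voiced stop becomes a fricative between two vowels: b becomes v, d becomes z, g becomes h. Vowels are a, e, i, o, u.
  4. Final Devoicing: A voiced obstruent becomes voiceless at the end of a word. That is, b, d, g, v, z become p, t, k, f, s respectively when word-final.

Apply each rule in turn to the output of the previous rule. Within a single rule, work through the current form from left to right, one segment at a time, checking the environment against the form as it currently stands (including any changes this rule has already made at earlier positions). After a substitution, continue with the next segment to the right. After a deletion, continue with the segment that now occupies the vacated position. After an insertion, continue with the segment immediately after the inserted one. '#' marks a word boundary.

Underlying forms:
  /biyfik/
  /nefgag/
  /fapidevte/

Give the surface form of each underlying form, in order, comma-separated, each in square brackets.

/biyfik/:
  1 Regressive Voicing Assimilation: no change — [biyfik]
  2 Final Vowel Raising: no change — [biyfik]
  3 Spirantization: no change — [biyfik]
  4 Final Devoicing: no change — [biyfik]
/nefgag/:
  1 Regressive Voicing Assimilation: [nefgag] → [nevgag]
  2 Final Vowel Raising: no change — [nevgag]
  3 Spirantization: no change — [nevgag]
  4 Final Devoicing: [nevgag] → [nevgak]
/fapidevte/:
  1 Regressive Voicing Assimilation: [fapidevte] → [fapidefte]
  2 Final Vowel Raising: [fapidefte] → [fapidefti]
  3 Spirantization: [fapidefti] → [fapizefti]
  4 Final Devoicing: no change — [fapizefti]

[biyfik], [nevgak], [fapizefti]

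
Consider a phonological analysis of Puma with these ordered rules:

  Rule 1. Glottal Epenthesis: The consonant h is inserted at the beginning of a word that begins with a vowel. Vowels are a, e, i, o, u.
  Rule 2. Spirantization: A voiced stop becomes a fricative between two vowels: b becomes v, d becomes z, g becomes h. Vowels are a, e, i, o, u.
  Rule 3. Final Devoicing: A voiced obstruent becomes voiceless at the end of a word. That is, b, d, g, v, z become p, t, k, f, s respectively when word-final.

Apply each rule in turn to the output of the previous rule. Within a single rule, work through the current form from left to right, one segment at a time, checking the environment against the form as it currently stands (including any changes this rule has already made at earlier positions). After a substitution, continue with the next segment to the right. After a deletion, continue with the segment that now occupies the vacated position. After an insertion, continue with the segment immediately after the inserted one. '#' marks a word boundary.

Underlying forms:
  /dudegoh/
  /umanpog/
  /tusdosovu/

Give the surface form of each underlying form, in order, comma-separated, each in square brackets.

[duzehoh], [humanpok], [tusdosovu]

/dudegoh/:
  Rule 1 Glottal Epenthesis: no change — [dudegoh]
  Rule 2 Spirantization: [dudegoh] → [duzehoh]
  Rule 3 Final Devoicing: no change — [duzehoh]
/umanpog/:
  Rule 1 Glottal Epenthesis: [umanpog] → [humanpog]
  Rule 2 Spirantization: no change — [humanpog]
  Rule 3 Final Devoicing: [humanpog] → [humanpok]
/tusdosovu/:
  Rule 1 Glottal Epenthesis: no change — [tusdosovu]
  Rule 2 Spirantization: no change — [tusdosovu]
  Rule 3 Final Devoicing: no change — [tusdosovu]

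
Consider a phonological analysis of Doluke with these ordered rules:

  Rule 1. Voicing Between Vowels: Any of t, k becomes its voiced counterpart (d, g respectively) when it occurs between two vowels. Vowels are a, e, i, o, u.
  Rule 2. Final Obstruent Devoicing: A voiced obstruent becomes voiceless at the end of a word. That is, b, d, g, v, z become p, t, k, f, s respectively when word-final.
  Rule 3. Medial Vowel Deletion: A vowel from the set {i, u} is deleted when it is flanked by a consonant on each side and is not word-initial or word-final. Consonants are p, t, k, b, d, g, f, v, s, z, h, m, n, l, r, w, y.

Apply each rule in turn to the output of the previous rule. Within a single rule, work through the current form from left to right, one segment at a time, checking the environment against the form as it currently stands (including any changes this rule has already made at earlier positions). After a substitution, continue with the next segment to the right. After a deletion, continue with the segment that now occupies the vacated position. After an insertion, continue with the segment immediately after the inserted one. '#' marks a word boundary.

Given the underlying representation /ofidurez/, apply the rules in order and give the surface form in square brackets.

[ofdres]

Rule 1 Voicing Between Vowels: no change — [ofidurez]
Rule 2 Final Obstruent Devoicing: [ofidurez] → [ofidures]
Rule 3 Medial Vowel Deletion: [ofidures] → [ofdres]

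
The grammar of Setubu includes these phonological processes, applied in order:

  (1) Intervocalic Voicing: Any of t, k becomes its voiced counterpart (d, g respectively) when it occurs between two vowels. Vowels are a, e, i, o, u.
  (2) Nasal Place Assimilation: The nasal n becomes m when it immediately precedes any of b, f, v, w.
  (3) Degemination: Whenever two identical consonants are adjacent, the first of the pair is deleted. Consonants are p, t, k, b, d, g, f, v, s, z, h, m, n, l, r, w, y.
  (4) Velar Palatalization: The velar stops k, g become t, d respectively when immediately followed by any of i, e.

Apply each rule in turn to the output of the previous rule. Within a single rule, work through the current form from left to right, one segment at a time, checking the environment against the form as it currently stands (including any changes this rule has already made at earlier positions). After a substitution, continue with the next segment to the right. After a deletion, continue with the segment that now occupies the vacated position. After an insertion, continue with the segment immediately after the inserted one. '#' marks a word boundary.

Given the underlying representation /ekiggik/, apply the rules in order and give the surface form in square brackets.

[edidik]

(1) Intervocalic Voicing: [ekiggik] → [egiggik]
(2) Nasal Place Assimilation: no change — [egiggik]
(3) Degemination: [egiggik] → [egigik]
(4) Velar Palatalization: [egigik] → [edidik]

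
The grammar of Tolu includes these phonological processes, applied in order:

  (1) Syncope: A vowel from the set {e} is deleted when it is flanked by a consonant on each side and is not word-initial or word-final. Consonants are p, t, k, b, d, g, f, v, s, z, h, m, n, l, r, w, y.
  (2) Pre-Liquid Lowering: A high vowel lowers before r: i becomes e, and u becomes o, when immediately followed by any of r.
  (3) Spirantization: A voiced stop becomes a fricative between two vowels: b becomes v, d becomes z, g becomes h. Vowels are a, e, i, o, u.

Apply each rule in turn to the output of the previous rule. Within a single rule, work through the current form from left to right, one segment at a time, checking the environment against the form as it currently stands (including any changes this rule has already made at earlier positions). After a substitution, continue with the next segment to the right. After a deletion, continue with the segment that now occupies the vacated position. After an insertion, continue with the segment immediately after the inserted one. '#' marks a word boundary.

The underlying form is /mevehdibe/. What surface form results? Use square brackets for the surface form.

(1) Syncope: [mevehdibe] → [mvhdibe]
(2) Pre-Liquid Lowering: no change — [mvhdibe]
(3) Spirantization: [mvhdibe] → [mvhdive]

[mvhdive]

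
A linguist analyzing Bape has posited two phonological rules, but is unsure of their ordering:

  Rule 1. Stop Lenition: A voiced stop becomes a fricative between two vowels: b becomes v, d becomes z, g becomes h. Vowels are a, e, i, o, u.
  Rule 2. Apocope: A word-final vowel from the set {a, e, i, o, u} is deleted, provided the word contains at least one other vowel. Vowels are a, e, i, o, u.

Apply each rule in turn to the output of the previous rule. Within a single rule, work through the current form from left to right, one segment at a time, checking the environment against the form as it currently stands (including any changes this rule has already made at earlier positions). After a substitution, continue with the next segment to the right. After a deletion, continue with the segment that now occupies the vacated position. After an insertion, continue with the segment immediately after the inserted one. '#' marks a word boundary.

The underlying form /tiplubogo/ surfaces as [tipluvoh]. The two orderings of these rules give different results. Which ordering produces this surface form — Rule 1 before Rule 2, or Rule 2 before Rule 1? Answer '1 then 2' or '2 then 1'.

1 then 2

Order 1 then 2:
  1 Stop Lenition: [tiplubogo] → [tipluvoho]
  2 Apocope: [tipluvoho] → [tipluvoh]
  result: [tipluvoh]
Order 2 then 1:
  2 Apocope: [tiplubogo] → [tiplubog]
  1 Stop Lenition: [tiplubog] → [tipluvog]
  result: [tipluvog]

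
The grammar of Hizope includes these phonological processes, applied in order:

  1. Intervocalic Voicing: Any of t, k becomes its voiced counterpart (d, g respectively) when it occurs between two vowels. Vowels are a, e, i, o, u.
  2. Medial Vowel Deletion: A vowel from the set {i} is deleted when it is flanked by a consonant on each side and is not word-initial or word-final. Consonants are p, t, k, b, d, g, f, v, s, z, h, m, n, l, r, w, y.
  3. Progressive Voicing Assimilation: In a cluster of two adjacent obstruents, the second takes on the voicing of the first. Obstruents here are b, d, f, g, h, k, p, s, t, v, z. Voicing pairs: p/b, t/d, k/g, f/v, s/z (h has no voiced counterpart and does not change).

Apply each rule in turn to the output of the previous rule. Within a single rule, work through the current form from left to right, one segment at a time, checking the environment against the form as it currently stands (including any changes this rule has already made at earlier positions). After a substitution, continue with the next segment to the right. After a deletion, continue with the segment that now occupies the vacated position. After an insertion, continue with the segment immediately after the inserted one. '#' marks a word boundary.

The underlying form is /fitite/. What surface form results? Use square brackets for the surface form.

[ftte]

1 Intervocalic Voicing: [fitite] → [fidide]
2 Medial Vowel Deletion: [fidide] → [fdde]
3 Progressive Voicing Assimilation: [fdde] → [ftte]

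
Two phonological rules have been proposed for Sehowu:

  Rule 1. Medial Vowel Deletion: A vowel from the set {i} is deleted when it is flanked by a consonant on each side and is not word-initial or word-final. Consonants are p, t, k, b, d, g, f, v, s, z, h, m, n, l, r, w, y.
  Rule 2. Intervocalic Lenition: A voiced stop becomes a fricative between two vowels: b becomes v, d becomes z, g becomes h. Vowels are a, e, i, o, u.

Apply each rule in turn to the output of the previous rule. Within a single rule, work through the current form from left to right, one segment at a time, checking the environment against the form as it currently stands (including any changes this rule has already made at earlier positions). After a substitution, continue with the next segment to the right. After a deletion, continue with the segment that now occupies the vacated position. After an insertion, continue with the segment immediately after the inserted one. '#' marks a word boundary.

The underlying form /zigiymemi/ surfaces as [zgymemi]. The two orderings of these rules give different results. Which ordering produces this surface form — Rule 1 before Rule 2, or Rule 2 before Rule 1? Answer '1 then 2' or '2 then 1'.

1 then 2

Order 1 then 2:
  1 Medial Vowel Deletion: [zigiymemi] → [zgymemi]
  2 Intervocalic Lenition: no change — [zgymemi]
  result: [zgymemi]
Order 2 then 1:
  2 Intervocalic Lenition: [zigiymemi] → [zihiymemi]
  1 Medial Vowel Deletion: [zihiymemi] → [zhymemi]
  result: [zhymemi]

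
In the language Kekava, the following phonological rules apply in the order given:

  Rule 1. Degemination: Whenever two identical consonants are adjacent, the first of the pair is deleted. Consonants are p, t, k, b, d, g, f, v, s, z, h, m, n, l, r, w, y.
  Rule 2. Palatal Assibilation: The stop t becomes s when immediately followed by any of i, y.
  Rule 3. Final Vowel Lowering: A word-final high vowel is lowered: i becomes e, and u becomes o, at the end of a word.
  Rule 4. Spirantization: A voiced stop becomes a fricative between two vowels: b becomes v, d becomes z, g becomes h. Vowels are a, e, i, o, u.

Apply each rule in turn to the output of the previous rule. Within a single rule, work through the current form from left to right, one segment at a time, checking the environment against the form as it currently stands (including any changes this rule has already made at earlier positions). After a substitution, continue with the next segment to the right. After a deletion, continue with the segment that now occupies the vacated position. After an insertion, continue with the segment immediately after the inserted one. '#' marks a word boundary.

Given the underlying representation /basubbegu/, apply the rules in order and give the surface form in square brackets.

[basuveho]

Rule 1 Degemination: [basubbegu] → [basubegu]
Rule 2 Palatal Assibilation: no change — [basubegu]
Rule 3 Final Vowel Lowering: [basubegu] → [basubego]
Rule 4 Spirantization: [basubego] → [basuveho]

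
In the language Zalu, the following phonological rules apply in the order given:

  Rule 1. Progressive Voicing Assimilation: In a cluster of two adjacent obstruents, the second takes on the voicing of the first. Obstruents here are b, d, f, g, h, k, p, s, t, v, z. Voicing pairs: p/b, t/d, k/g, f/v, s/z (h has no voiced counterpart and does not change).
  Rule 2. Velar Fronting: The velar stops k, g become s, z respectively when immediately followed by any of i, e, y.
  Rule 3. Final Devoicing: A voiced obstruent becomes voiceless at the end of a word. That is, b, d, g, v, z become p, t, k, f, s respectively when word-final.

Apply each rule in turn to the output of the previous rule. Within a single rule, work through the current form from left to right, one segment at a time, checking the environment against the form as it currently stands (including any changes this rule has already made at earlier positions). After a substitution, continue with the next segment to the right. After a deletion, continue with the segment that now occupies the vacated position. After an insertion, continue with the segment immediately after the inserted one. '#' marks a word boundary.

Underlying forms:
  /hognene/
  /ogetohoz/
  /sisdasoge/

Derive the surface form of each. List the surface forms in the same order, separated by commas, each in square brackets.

/hognene/:
  Rule 1 Progressive Voicing Assimilation: no change — [hognene]
  Rule 2 Velar Fronting: no change — [hognene]
  Rule 3 Final Devoicing: no change — [hognene]
/ogetohoz/:
  Rule 1 Progressive Voicing Assimilation: no change — [ogetohoz]
  Rule 2 Velar Fronting: [ogetohoz] → [ozetohoz]
  Rule 3 Final Devoicing: [ozetohoz] → [ozetohos]
/sisdasoge/:
  Rule 1 Progressive Voicing Assimilation: [sisdasoge] → [sistasoge]
  Rule 2 Velar Fronting: [sistasoge] → [sistasoze]
  Rule 3 Final Devoicing: no change — [sistasoze]

[hognene], [ozetohos], [sistasoze]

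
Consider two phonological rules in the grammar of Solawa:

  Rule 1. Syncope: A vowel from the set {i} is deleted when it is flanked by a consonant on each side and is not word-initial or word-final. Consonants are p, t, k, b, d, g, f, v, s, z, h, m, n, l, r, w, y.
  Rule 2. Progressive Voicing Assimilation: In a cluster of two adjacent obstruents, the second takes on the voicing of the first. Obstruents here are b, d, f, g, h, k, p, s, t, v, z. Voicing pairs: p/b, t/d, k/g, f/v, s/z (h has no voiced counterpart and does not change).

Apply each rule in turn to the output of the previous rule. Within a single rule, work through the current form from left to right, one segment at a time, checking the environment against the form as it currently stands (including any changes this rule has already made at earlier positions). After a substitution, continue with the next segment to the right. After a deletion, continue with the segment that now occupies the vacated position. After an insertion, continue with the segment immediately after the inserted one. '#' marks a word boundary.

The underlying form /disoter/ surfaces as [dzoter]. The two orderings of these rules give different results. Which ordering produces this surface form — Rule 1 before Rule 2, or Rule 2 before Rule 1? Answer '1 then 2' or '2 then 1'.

Order 1 then 2:
  1 Syncope: [disoter] → [dsoter]
  2 Progressive Voicing Assimilation: [dsoter] → [dzoter]
  result: [dzoter]
Order 2 then 1:
  2 Progressive Voicing Assimilation: no change — [disoter]
  1 Syncope: [disoter] → [dsoter]
  result: [dsoter]

1 then 2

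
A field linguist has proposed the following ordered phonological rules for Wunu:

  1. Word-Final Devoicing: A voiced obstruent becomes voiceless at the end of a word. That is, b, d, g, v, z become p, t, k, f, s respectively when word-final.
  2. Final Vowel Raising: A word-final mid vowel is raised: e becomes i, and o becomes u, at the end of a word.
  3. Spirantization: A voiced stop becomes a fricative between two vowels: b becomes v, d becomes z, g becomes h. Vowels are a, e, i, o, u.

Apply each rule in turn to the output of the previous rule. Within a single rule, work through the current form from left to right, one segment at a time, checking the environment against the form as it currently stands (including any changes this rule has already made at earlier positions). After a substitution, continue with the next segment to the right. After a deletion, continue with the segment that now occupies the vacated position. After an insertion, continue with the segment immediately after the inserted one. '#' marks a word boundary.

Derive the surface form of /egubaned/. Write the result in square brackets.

1 Word-Final Devoicing: [egubaned] → [egubanet]
2 Final Vowel Raising: no change — [egubanet]
3 Spirantization: [egubanet] → [ehuvanet]

[ehuvanet]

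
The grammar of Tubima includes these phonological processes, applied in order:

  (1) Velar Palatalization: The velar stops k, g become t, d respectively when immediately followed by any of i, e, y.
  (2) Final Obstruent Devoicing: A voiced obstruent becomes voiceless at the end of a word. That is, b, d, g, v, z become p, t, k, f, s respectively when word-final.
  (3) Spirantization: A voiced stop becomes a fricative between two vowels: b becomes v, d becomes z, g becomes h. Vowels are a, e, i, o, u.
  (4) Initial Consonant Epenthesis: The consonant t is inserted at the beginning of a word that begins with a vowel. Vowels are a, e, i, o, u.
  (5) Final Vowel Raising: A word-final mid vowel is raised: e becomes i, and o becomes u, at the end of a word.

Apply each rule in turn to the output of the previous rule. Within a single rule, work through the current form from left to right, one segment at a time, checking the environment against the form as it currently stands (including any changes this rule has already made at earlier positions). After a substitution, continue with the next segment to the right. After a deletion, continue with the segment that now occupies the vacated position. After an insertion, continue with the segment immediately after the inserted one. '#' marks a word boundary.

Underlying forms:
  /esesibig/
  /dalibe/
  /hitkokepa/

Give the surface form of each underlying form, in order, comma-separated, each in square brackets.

[tesesivik], [dalivi], [hitkotepa]

/esesibig/:
  (1) Velar Palatalization: no change — [esesibig]
  (2) Final Obstruent Devoicing: [esesibig] → [esesibik]
  (3) Spirantization: [esesibik] → [esesivik]
  (4) Initial Consonant Epenthesis: [esesivik] → [tesesivik]
  (5) Final Vowel Raising: no change — [tesesivik]
/dalibe/:
  (1) Velar Palatalization: no change — [dalibe]
  (2) Final Obstruent Devoicing: no change — [dalibe]
  (3) Spirantization: [dalibe] → [dalive]
  (4) Initial Consonant Epenthesis: no change — [dalive]
  (5) Final Vowel Raising: [dalive] → [dalivi]
/hitkokepa/:
  (1) Velar Palatalization: [hitkokepa] → [hitkotepa]
  (2) Final Obstruent Devoicing: no change — [hitkotepa]
  (3) Spirantization: no change — [hitkotepa]
  (4) Initial Consonant Epenthesis: no change — [hitkotepa]
  (5) Final Vowel Raising: no change — [hitkotepa]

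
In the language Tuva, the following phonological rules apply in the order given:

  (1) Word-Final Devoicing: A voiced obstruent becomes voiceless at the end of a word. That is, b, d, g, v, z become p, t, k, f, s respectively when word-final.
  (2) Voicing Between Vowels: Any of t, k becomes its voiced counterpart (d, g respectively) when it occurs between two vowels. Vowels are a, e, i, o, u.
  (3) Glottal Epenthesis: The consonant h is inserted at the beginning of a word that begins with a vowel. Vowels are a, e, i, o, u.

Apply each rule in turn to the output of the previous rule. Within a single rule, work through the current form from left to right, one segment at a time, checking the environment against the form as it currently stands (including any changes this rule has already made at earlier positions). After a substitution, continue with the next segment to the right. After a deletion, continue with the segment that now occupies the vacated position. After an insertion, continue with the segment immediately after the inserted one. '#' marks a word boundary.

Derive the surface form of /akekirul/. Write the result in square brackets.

(1) Word-Final Devoicing: no change — [akekirul]
(2) Voicing Between Vowels: [akekirul] → [agegirul]
(3) Glottal Epenthesis: [agegirul] → [hagegirul]

[hagegirul]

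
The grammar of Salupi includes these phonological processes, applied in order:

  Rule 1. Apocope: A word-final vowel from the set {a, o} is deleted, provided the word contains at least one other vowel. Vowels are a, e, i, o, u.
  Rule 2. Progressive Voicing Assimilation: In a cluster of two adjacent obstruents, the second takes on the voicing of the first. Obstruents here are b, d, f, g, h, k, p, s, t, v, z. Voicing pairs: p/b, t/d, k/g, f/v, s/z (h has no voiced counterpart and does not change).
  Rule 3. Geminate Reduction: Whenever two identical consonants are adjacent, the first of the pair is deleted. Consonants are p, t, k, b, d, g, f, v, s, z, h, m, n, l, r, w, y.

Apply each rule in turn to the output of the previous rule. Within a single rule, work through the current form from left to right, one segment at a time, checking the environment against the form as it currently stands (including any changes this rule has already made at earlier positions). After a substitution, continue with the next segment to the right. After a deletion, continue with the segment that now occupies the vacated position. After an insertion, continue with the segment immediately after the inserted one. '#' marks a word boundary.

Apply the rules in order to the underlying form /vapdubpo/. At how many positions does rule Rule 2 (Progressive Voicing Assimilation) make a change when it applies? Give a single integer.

2

Rule 1 Apocope: [vapdubpo] → [vapdubp]
Rule 2 Progressive Voicing Assimilation: [vapdubp] → [vaptubb]
Rule 3 Geminate Reduction: [vaptubb] → [vaptub]
Rule Rule 2 changed 2 position(s).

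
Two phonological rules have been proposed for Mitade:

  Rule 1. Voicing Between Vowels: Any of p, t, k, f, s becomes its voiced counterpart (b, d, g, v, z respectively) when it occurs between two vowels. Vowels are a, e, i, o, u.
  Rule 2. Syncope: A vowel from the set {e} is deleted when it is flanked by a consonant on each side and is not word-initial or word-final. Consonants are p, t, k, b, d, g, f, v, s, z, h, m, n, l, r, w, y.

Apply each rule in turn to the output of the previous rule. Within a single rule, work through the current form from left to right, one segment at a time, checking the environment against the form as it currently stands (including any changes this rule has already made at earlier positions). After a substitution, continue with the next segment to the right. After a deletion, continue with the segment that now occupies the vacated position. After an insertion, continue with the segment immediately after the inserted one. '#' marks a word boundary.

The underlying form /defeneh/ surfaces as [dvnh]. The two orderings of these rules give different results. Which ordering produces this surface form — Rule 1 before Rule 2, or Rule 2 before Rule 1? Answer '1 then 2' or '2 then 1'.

1 then 2

Order 1 then 2:
  1 Voicing Between Vowels: [defeneh] → [deveneh]
  2 Syncope: [deveneh] → [dvnh]
  result: [dvnh]
Order 2 then 1:
  2 Syncope: [defeneh] → [dfnh]
  1 Voicing Between Vowels: no change — [dfnh]
  result: [dfnh]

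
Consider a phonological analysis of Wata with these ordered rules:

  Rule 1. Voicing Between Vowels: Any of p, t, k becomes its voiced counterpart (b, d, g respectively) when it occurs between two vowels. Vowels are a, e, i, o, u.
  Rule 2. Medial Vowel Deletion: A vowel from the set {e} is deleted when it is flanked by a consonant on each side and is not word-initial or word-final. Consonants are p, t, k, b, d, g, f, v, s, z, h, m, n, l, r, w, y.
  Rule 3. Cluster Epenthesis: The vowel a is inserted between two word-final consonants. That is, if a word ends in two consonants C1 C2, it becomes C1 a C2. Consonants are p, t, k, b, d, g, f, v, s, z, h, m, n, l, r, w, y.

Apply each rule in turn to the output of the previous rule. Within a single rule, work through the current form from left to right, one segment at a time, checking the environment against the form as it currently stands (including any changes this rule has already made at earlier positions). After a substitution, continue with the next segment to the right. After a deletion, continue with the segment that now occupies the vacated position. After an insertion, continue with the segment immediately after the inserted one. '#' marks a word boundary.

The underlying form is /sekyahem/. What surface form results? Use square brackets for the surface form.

[skyaham]

Rule 1 Voicing Between Vowels: no change — [sekyahem]
Rule 2 Medial Vowel Deletion: [sekyahem] → [skyahm]
Rule 3 Cluster Epenthesis: [skyahm] → [skyaham]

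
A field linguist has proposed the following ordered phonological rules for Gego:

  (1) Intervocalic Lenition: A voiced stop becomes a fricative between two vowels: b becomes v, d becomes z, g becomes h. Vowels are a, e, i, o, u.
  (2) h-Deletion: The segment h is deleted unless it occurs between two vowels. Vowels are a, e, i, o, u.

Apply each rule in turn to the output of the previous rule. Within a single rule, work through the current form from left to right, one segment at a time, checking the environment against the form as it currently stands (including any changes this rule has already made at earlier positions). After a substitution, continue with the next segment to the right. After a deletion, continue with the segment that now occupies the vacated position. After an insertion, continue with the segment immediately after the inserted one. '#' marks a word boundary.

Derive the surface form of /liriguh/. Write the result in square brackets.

[lirihu]

(1) Intervocalic Lenition: [liriguh] → [lirihuh]
(2) h-Deletion: [lirihuh] → [lirihu]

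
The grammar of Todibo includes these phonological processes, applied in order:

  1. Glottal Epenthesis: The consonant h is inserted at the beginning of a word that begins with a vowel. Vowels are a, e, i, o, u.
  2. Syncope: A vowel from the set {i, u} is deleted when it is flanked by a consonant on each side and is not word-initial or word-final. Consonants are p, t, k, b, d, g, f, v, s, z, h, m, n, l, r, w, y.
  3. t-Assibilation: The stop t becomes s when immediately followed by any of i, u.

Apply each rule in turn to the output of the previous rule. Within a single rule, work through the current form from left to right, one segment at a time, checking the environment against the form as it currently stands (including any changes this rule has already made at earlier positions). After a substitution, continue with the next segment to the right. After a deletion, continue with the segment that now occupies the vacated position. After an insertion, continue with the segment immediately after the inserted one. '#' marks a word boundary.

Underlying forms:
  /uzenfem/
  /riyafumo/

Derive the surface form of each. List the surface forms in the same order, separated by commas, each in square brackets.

[hzenfem], [ryafmo]

/uzenfem/:
  1 Glottal Epenthesis: [uzenfem] → [huzenfem]
  2 Syncope: [huzenfem] → [hzenfem]
  3 t-Assibilation: no change — [hzenfem]
/riyafumo/:
  1 Glottal Epenthesis: no change — [riyafumo]
  2 Syncope: [riyafumo] → [ryafmo]
  3 t-Assibilation: no change — [ryafmo]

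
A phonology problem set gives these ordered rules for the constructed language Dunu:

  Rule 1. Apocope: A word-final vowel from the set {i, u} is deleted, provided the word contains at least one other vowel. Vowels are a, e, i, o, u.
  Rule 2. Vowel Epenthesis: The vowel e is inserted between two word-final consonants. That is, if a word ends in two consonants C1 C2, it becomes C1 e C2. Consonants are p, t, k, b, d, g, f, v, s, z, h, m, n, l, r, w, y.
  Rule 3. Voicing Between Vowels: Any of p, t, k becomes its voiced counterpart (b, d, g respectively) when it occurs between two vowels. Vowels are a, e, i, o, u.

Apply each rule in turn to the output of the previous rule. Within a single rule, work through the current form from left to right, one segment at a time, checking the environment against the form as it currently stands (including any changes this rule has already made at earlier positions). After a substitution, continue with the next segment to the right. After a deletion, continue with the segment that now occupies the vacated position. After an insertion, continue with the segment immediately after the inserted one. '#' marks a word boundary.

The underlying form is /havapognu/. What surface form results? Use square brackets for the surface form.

Rule 1 Apocope: [havapognu] → [havapogn]
Rule 2 Vowel Epenthesis: [havapogn] → [havapogen]
Rule 3 Voicing Between Vowels: [havapogen] → [havabogen]

[havabogen]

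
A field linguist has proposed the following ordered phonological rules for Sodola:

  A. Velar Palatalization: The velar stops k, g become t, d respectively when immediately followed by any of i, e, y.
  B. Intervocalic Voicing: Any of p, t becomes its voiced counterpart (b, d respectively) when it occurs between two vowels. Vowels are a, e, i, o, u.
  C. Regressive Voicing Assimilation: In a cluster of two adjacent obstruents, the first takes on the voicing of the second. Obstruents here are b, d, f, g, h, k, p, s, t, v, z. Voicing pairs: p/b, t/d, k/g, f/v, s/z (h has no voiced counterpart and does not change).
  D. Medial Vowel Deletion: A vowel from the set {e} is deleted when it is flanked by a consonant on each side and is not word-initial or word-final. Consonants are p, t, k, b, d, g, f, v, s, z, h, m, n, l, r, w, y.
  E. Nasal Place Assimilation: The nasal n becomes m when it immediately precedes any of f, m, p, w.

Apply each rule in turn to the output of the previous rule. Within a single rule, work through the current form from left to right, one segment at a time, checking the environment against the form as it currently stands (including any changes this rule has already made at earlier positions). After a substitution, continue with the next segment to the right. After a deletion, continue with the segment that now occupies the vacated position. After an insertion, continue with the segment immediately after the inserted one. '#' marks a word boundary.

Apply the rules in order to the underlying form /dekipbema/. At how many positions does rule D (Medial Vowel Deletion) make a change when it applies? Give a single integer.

A Velar Palatalization: [dekipbema] → [detipbema]
B Intervocalic Voicing: [detipbema] → [dedipbema]
C Regressive Voicing Assimilation: [dedipbema] → [dedibbema]
D Medial Vowel Deletion: [dedibbema] → [ddibbma]
E Nasal Place Assimilation: no change — [ddibbma]
Rule D changed 2 position(s).

2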